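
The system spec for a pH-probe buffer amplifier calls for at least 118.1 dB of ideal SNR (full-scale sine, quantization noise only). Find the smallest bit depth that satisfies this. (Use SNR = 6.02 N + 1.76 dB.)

N ≥ (118.1 − 1.76)/6.02 = 19.326 → N_min = 20.

20 bits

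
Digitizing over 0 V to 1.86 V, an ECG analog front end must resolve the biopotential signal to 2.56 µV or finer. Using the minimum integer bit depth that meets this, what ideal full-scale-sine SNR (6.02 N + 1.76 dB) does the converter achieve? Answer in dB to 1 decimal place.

122.2 dB

Range is 1.86 V.
1.86 V / 2.56 µV = 726600. Since 2^19 = 524288 and 2^20 = 1048576, N = 20.
Ideal SNR at N = 20: 6.02·20 + 1.76 = 122.2 dB.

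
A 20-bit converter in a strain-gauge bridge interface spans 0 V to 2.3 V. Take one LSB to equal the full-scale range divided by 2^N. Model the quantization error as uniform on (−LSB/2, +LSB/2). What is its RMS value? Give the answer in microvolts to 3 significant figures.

0.633 µV

Range is 2.3 V.
LSB = 2.3 V ÷ 2^20 = 2.3/1048576 V = 2.1935 µV.
σ_q = LSB/√12 = 2.1935 µV/3.4641 = 0.633 µV.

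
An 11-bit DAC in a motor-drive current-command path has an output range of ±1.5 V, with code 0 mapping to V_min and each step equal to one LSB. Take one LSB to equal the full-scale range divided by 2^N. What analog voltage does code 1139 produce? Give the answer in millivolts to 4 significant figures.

168.5 mV

Full-scale range = 1.5 V − (-1.5 V) = 3 V. LSB = 3 V / 2^11.
V_out = V_min + code × LSB = -1.5 V + 1139 × 3 V / 2048
      = -1.5 V + 1.66846 V = 0.168457 V.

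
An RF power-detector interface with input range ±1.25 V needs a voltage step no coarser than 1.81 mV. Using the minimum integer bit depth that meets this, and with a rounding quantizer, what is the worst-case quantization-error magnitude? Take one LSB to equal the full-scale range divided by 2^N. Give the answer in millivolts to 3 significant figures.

0.610 mV

Span: 1.25 V − (-1.25 V) = 2.5 V.
2.5 V / 1.81 mV = 1381. Since 2^10 = 1024 and 2^11 = 2048, N = 11.
Step size = 2.5/2048 V = 1.2207 mV.
|e|_max = LSB/2 = 0.610 mV.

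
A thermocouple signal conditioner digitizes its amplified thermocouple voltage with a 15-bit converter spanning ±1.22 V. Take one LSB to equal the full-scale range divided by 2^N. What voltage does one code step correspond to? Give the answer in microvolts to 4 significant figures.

74.46 µV

Full-scale range = 1.22 V − (-1.22 V) = 2.44 V.
2^15 = 32768 levels.
Step size = 2.44/32768 V = 74.46 µV.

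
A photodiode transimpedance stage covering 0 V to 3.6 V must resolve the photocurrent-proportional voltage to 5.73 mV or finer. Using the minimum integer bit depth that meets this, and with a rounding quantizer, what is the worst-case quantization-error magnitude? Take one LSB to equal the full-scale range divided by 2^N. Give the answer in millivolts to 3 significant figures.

1.76 mV

Full-scale range = 3.6 V.
Levels needed ≥ 3.6/5.73 mV = 628.3. 2^10 = 1024 suffices, so N_min = 10.
LSB = 3.6 V / 2^10 = 3.5156 mV.
|e|_max = LSB/2 = 1.76 mV.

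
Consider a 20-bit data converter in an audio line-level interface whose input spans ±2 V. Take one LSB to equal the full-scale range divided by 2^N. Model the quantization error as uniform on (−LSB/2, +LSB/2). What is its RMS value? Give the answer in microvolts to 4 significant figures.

Full-scale range = 2 V − (-2 V) = 4 V.
LSB = 4 V / 2^20 = 3.81470 µV.
RMS of a uniform error over width LSB is LSB/√12 = 1.101 µV.

1.101 µV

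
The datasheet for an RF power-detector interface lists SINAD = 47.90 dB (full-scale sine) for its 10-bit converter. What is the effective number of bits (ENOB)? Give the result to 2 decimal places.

7.66 bits

ENOB = (47.90 − 1.76)/6.02 = 7.6645 bits.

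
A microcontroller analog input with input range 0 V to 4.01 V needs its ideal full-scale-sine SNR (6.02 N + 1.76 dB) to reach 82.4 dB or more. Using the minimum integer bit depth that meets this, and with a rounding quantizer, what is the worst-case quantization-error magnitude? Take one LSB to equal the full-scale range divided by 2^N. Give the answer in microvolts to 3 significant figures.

122 µV

V_FS = 4.01 V.
N ≥ (82.4 − 1.76)/6.02 = 13.395 → N_min = 14.
One LSB is 4.01 V / 16384 = 244.75 µV.
|e|_max = LSB/2 = 122 µV.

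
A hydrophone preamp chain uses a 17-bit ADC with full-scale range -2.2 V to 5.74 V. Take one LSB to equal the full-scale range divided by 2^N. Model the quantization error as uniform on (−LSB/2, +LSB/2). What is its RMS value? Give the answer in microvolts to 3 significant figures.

17.5 µV

Range = 5.74 − (-2.2) = 7.94 V.
One LSB is 7.94 V / 131072 = 60.577 µV.
For a uniform distribution on [−LSB/2, +LSB/2], V_rms = LSB/√12 = 60.577 µV/3.4641 = 17.5 µV.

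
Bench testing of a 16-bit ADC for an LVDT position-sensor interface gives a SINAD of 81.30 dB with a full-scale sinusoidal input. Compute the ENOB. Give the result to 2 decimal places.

ENOB = (81.30 − 1.76)/6.02 = 13.2126 bits.

13.21 bits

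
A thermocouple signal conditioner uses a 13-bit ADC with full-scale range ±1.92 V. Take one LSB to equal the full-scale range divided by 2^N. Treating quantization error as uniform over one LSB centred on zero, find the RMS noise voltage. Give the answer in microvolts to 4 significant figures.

Span: 1.92 V − (-1.92 V) = 3.84 V.
Step size = 3.84/8192 V = 468.750 µV.
For a uniform distribution on [−LSB/2, +LSB/2], V_rms = LSB/√12 = 468.750 µV/3.4641 = 135.3 µV.

135.3 µV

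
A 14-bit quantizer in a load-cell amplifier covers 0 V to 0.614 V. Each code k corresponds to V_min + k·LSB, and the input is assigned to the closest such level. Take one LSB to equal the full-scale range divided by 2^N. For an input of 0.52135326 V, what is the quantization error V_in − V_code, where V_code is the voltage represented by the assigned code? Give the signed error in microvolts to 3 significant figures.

Range is 0.614 V. LSB = 0.614 V / 2^14 ≈ 37.48 µV.
Position in LSBs: (0.52135326 − (0)) × 16384/0.614 = 13911.8108; rounding gives k = 13912.
Reconstructed level: 0 + 13912 × 0.614/16384 V = 0.52136035156 V.
Error = V_in − V_code = 0.52135326 − (0.52136035156) = −7.09 µV.

−7.09 µV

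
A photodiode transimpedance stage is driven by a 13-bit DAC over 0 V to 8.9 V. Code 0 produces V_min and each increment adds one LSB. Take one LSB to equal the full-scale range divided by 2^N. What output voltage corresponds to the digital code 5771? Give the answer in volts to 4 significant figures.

Range is 8.9 V. LSB = 8.9 V / 2^13.
V_out = 0 + 5771 × (8.9/8192) V
      = 0 V + 6.26976 V = 6.26976 V.

6.270 V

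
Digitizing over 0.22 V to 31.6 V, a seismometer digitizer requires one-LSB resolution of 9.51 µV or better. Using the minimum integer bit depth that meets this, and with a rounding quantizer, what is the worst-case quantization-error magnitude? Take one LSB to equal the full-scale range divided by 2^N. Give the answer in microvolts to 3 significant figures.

3.74 µV

Span: 31.6 V − (0.22 V) = 31.38 V.
Need 2^N ≥ 31.38 V / 9.51 µV = 3.300e6 → N_min = 22.
LSB = 31.38 V ÷ 2^22 = 31.38/4194304 V = 7.4816 µV.
|e|_max = LSB/2 = 3.74 µV.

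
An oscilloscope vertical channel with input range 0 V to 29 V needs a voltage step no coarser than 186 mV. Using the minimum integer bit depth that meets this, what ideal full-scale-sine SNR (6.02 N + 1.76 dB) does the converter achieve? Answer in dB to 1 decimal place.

49.9 dB

Full-scale range = 29 V.
29 V / 186 mV = 155.9. Since 2^7 = 128 and 2^8 = 256, N = 8.
6.02(8) + 1.76 = 49.92 dB.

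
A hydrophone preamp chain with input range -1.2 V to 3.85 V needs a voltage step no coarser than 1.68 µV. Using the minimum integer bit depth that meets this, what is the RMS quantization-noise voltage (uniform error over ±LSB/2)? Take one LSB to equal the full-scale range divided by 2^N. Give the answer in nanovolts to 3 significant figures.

348 nV

Range = 3.85 − (-1.2) = 5.05 V.
5.05 V / 1.68 µV = 3.006e6. Since 2^21 = 2097152 and 2^22 = 4194304, N = 22.
LSB = 5.05 V ÷ 2^22 = 5.05/4194304 V = 1.2040 µV.
RMS noise = LSB/√12 = 348 nV.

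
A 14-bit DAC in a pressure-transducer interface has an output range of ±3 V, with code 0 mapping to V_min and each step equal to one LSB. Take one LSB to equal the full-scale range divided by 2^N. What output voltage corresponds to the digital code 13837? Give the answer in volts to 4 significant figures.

2.067 V

Full-scale range = 3 V − (-3 V) = 6 V. LSB = 6 V / 2^14.
Output = V_min + (13837/16384) × range = -3 + 0.844543 × 6 V
      = -3 V + 5.06726 V = 2.06726 V.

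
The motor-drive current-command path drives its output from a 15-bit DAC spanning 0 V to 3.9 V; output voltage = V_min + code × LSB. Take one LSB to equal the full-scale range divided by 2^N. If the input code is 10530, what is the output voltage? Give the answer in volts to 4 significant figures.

Range is 3.9 V. LSB = 3.9 V / 2^15.
V_out = V_min + code × LSB = 0 V + 10530 × 3.9 V / 32768
      = 0 V + 1.25327 V = 1.25327 V.

1.253 V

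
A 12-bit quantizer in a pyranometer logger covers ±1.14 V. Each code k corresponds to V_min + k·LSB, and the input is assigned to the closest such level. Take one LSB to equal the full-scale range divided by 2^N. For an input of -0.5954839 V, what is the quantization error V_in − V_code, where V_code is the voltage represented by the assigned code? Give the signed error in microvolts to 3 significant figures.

Full-scale range = 1.14 V − (-1.14 V) = 2.28 V. LSB = 2.28 V / 2^12 ≈ 0.5566 mV.
(-0.5954839 − (-1.14)) / LSB = 0.5445161 × 4096/2.28 = 978.2184. Nearest integer: k = 978.
V_code = V_min + k × range/2^12 = -1.14 + 978 × 2.28/4096 = -0.5956054688 V.
V_in − V_code = -0.5954839 − (-0.5956054688) = +122 µV.

+122 µV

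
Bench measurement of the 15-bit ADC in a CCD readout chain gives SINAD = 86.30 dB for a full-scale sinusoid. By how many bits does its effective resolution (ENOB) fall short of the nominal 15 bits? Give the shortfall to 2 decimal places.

ENOB = (SINAD − 1.76)/6.02 = (86.30 − 1.76)/6.02 = 14.0432 bits.
Shortfall = 15 − 14.0432 = 0.9568 bits.

0.96 bits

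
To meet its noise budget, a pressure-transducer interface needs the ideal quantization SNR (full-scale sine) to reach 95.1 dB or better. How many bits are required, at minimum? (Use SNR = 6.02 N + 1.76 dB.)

N ≥ (95.1 − 1.76)/6.02 = 15.505 → N_min = 16.

16 bits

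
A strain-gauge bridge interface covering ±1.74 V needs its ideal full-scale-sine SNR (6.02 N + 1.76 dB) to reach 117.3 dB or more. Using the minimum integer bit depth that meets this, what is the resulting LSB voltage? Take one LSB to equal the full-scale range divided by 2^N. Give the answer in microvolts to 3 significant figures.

The full-scale span is 1.74 − (-1.74) = 3.48 V.
Solving 6.02 N ≥ 117.3 − 1.76: N ≥ 19.193. Round up → N = 20.
LSB = 3.48 V / 2^20 = 3.32 µV.

3.32 µV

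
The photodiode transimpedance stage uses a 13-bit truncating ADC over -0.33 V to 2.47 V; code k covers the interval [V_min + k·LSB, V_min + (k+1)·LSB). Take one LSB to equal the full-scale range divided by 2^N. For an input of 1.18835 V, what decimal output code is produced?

4442

Span: 2.47 V − (-0.33 V) = 2.8 V. LSB = 2.8 V / 2^13 ≈ 341.8 µV.
V_in − V_min = 1.18835 − (-0.33) = 1.51835 V.
Divide by LSB: 1.51835 × 8192/2.8 = 4442.2583.
Truncating gives code 4442.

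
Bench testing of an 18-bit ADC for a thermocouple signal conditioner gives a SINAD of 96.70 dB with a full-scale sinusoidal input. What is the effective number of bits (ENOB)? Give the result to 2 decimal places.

15.77 bits

ENOB = (96.70 − 1.76)/6.02 = 15.7708 bits.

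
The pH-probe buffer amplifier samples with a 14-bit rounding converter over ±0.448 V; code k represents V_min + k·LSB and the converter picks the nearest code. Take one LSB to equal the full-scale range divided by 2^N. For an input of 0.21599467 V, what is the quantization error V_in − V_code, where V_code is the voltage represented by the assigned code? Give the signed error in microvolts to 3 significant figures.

Span: 0.448 V − (-0.448 V) = 0.896 V. LSB = 0.896 V / 2^14 ≈ 54.69 µV.
(V_in − V_min)/LSB = (0.21599467 − (-0.448)) × 16384/0.896 = 12141.6168 → nearest code k = 12142.
V_code = V_min + k × range/2^14 = -0.448 + 12142 × 0.896/16384 = 0.21601562500 V.
e = 0.21599467 − (0.21601562500) = −21.0 µV.

−21.0 µV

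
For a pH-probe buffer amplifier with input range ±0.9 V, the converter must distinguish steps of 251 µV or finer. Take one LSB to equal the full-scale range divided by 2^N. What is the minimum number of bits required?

Span: 0.9 V − (-0.9 V) = 1.8 V.
Required number of levels: 1.8/251 µV = 7171.3; smallest N with 2^N ≥ that is 13.

13 bits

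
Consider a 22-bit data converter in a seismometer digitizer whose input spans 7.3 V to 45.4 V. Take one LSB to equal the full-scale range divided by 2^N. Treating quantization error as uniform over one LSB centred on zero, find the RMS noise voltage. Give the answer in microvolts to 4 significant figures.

2.622 µV

Span: 45.4 V − (7.3 V) = 38.1 V.
One LSB is 38.1 V / 4194304 = 9.08375 µV.
σ_q = LSB/√12 = 9.08375 µV/3.4641 = 2.622 µV.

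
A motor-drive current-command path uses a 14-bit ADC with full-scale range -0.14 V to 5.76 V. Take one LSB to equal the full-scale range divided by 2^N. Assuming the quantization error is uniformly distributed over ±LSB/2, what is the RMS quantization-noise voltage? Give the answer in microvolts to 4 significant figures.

The full-scale span is 5.76 − (-0.14) = 5.9 V.
One LSB is 5.9 V / 16384 = 360.107 µV.
RMS of a uniform error over width LSB is LSB/√12 = 104.0 µV.

104.0 µV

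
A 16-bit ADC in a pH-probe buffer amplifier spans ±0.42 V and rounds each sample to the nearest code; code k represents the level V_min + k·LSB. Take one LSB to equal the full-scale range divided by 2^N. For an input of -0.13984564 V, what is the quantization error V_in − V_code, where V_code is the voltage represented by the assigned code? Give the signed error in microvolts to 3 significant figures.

+4.82 µV

Span: 0.42 V − (-0.42 V) = 0.84 V. LSB = 0.84 V / 2^16 ≈ 12.82 µV.
(-0.13984564 − (-0.42)) / LSB = 0.28015436 × 65536/0.84 = 21857.3764. Nearest integer: k = 21857.
Reconstructed level: -0.42 + 21857 × 0.84/65536 V = -0.13985046387 V.
V_in − V_code = -0.13984564 − (-0.13985046387) = +4.82 µV.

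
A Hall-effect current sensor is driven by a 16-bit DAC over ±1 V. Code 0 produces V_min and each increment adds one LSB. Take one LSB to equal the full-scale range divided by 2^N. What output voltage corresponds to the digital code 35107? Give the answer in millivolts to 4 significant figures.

71.38 mV

Span: 1 V − (-1 V) = 2 V. LSB = 2 V / 2^16.
V_out = V_min + code × LSB = -1 V + 35107 × 2 V / 65536
      = -1 V + 1.07138 V = 0.0713806 V.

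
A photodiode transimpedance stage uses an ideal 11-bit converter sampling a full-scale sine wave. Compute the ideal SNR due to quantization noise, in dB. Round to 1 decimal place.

68.0 dB

For an ideal N-bit converter with full-scale sine input, SNR = 6.02 N + 1.76 dB. SNR = 6.02 × 11 + 1.76 = 66.22 + 1.76 = 67.98 dB.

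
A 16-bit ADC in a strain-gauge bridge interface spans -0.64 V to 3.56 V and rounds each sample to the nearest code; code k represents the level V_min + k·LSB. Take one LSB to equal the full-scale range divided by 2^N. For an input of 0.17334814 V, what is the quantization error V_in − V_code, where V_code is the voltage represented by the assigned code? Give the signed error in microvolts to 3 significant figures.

+21.1 µV

Span: 3.56 V − (-0.64 V) = 4.2 V. LSB = 4.2 V / 2^16 ≈ 64.09 µV.
(V_in − V_min)/LSB = (0.17334814 − (-0.64)) × 65536/4.2 = 12691.3295 → nearest code k = 12691.
V_code = -0.64 + (12691/65536) × 4.2 = 0.17332702637 V.
V_in − V_code = 0.17334814 − (0.17332702637) = +21.1 µV.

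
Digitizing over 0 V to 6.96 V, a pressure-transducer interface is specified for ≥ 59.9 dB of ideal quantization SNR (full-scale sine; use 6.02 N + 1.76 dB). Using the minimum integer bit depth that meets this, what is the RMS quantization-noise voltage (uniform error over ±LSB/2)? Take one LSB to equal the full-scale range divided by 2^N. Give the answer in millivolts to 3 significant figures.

1.96 mV

Range is 6.96 V.
6.02 N + 1.76 ≥ 59.9 gives N ≥ 9.658, so the minimum integer is 10.
One LSB is 6.96 V / 1024 = 6.7969 mV.
σ_q = LSB/√12 = 6.7969 mV/3.4641 = 1.96 mV.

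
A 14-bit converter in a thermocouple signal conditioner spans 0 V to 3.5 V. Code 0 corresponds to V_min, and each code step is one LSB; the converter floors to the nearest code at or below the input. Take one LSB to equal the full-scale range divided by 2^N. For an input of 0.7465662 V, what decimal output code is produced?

3494

Full-scale range = 3.5 V. LSB = 3.5 V / 2^14 ≈ 213.6 µV.
V_in − V_min = 0.7465662 − (0) = 0.7465662 V.
Divide by LSB: 0.7465662 × 16384/3.5 = 3494.7830.
Truncating gives code 3494.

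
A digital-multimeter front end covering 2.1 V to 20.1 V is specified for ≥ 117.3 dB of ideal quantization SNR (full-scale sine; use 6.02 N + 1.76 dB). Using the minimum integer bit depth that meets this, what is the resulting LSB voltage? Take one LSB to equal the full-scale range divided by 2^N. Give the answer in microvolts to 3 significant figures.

17.2 µV

Full-scale range = 20.1 V − (2.1 V) = 18 V.
N ≥ (117.3 − 1.76)/6.02 = 19.193 → N_min = 20.
Step size = 18/1048576 V = 17.2 µV.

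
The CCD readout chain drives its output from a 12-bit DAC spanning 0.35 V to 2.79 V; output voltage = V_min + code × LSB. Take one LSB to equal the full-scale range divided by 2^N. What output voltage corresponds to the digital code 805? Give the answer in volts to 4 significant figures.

Full-scale range = 2.79 V − (0.35 V) = 2.44 V. LSB = 2.44 V / 2^12.
V_out = 0.35 + 805 × (2.44/4096) V
      = 0.35 + 0.479541 = 0.829541 V.

0.8295 V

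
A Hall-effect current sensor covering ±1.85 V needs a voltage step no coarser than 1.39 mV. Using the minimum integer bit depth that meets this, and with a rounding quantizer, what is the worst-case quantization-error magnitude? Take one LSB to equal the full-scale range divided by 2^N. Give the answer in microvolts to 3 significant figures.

452 µV

The full-scale span is 1.85 − (-1.85) = 3.7 V.
3.7 V / 1.39 mV = 2662. Since 2^11 = 2048 and 2^12 = 4096, N = 12.
Step size = 3.7/4096 V = 0.90332 mV.
Half an LSB is 452 µV.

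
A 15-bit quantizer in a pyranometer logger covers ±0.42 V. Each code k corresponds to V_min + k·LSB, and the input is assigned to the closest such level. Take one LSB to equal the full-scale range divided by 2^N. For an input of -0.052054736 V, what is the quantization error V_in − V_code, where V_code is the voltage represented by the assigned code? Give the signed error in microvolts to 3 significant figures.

+9.47 µV

Range = 0.42 − (-0.42) = 0.84 V. LSB = 0.84 V / 2^15 ≈ 25.63 µV.
(V_in − V_min)/LSB = (-0.052054736 − (-0.42)) × 32768/0.84 = 14353.3695 → nearest code k = 14353.
Reconstructed level: -0.42 + 14353 × 0.84/32768 V = -0.052064208984 V.
e = -0.052054736 − (-0.052064208984) = +9.47 µV.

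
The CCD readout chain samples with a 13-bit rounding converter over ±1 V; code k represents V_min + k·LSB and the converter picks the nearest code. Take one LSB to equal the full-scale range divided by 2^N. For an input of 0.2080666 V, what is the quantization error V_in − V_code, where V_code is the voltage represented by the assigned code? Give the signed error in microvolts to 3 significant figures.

+58.8 µV

Span: 1 V − (-1 V) = 2 V. LSB = 2 V / 2^13 ≈ 244.1 µV.
(0.2080666 − (-1)) / LSB = 1.2080666 × 8192/2 = 4948.2408. Nearest integer: k = 4948.
Reconstructed level: -1 + 4948 × 2/8192 V = 0.2080078125 V.
e = 0.2080666 − (0.2080078125) = +58.8 µV.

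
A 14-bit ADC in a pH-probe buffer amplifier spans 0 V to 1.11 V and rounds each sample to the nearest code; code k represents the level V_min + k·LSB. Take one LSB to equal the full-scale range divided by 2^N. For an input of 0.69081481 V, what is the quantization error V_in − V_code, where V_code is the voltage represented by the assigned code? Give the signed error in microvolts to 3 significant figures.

Range is 1.11 V. LSB = 1.11 V / 2^14 ≈ 67.75 µV.
(0.69081481 − (0)) / LSB = 0.69081481 × 16384/1.11 = 10196.6755. Nearest integer: k = 10197.
V_code = V_min + k × range/2^14 = 0 + 10197 × 1.11/16384 = 0.69083679199 V.
V_in − V_code = 0.69081481 − (0.69083679199) = −22.0 µV.

−22.0 µV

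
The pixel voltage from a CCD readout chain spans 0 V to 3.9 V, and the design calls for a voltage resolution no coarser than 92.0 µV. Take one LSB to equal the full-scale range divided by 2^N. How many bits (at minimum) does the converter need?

16 bits

V_FS = 3.9 V.
Required number of levels: 3.9/92.0 µV = 42391; smallest N with 2^N ≥ that is 16.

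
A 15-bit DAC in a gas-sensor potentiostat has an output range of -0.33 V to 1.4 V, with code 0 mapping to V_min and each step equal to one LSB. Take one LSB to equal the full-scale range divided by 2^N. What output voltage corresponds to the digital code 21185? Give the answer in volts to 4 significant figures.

The full-scale span is 1.4 − (-0.33) = 1.73 V. LSB = 1.73 V / 2^15.
Output = V_min + (21185/32768) × range = -0.33 + 0.646515 × 1.73 V
      = -0.33 V + 1.11847 V = 0.788471 V.

0.7885 V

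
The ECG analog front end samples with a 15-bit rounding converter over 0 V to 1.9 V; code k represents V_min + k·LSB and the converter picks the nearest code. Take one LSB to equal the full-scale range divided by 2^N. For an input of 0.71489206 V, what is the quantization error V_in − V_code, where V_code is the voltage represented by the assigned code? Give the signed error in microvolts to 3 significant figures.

+14.7 µV

Span = 1.9 V. LSB = 1.9 V / 2^15 ≈ 57.98 µV.
(0.71489206 − (0)) / LSB = 0.71489206 × 32768/1.9 = 12329.2542. Nearest integer: k = 12329.
Reconstructed level: 0 + 12329 × 1.9/32768 V = 0.71487731934 V.
e = 0.71489206 − (0.71487731934) = +14.7 µV.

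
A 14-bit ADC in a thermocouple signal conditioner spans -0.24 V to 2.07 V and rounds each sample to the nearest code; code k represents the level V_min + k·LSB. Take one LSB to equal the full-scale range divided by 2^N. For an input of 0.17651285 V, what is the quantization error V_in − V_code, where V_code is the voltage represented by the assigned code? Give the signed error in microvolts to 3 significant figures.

The full-scale span is 2.07 − (-0.24) = 2.31 V. LSB = 2.31 V / 2^14 ≈ 141.0 µV.
(V_in − V_min)/LSB = (0.17651285 − (-0.24)) × 16384/2.31 = 2954.1760 → nearest code k = 2954.
V_code = -0.24 + (2954/16384) × 2.31 = 0.17648803711 V.
e = 0.17651285 − (0.17648803711) = +24.8 µV.

+24.8 µV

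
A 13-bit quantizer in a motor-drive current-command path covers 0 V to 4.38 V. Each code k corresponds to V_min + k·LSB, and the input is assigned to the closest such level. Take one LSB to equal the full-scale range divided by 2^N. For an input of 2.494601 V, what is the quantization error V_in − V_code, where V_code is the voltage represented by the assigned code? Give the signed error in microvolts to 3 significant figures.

Span = 4.38 V. LSB = 4.38 V / 2^13 ≈ 0.5347 mV.
Position in LSBs: (2.494601 − (0)) × 8192/4.38 = 4665.7012; rounding gives k = 4666.
V_code = 0 + (4666/8192) × 4.38 = 2.494760742 V.
e = 2.494601 − (2.494760742) = −160 µV.

−160 µV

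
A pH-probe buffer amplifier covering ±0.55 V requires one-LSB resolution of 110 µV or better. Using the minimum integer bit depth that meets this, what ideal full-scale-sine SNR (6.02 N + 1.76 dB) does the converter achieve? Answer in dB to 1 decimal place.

86.0 dB

The full-scale span is 0.55 − (-0.55) = 1.1 V.
Levels needed ≥ 1.1/110 µV = 10000. 2^14 = 16384 suffices, so N_min = 14.
Ideal SNR at N = 14: 6.02·14 + 1.76 = 86.0 dB.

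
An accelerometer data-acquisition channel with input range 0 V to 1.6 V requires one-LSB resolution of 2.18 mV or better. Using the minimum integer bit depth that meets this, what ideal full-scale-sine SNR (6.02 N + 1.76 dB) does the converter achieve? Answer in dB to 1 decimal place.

Full-scale range = 1.6 V.
Levels needed ≥ 1.6/2.18 mV = 733.9. 2^10 = 1024 suffices, so N_min = 10.
Ideal SNR at N = 10: 6.02·10 + 1.76 = 62.0 dB.

62.0 dB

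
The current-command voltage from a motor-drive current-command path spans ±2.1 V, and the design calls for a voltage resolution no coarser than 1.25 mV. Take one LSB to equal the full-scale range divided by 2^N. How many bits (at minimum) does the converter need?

12 bits

Range = 2.1 − (-2.1) = 4.2 V.
Need 2^N ≥ 4.2 V / 1.25 mV = 3360 → N_min = 12.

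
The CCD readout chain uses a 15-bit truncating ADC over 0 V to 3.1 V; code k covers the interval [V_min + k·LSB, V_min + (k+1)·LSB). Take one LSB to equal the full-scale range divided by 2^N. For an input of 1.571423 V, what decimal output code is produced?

Full-scale range = 3.1 V. LSB = 3.1 V / 2^15 ≈ 94.60 µV.
V_in − V_min = 1.571423 − (0) = 1.571423 V.
Divide by LSB: 1.571423 × 32768/3.1 = 16610.4480.
Truncating gives code 16610.

16610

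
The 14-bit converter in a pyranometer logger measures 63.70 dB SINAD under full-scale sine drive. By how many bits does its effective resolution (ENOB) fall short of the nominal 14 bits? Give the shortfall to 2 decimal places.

3.71 bits

ENOB = (SINAD − 1.76)/6.02 = (63.70 − 1.76)/6.02 = 10.2890 bits.
Lost resolution: 14 − 10.2890 = 3.7110 bits.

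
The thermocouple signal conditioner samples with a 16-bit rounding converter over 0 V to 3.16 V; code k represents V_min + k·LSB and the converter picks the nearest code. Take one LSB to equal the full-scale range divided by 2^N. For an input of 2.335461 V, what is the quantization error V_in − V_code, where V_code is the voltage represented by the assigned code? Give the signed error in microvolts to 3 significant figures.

−15.1 µV

Full-scale range = 3.16 V. LSB = 3.16 V / 2^16 ≈ 48.22 µV.
(V_in − V_min)/LSB = (2.335461 − (0)) × 65536/3.16 = 48435.6874 → nearest code k = 48436.
V_code = 0 + (48436/65536) × 3.16 = 2.3354760742 V.
e = 2.335461 − (2.3354760742) = −15.1 µV.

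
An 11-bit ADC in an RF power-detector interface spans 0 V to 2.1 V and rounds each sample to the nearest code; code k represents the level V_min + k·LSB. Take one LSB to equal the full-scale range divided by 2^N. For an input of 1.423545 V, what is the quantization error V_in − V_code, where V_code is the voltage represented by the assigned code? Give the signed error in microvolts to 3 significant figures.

V_FS = 2.1 V. LSB = 2.1 V / 2^11 ≈ 1.025 mV.
(1.423545 − (0)) / LSB = 1.423545 × 2048/2.1 = 1388.2953. Nearest integer: k = 1388.
V_code = 0 + (1388/2048) × 2.1 = 1.423242188 V.
V_in − V_code = 1.423545 − (1.423242188) = +303 µV.

+303 µV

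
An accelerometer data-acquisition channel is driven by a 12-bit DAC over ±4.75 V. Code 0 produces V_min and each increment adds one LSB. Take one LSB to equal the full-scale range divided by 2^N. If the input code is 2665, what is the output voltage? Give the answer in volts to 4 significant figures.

1.431 V

The full-scale span is 4.75 − (-4.75) = 9.5 V. LSB = 9.5 V / 2^12.
V_out = -4.75 + 2665 × (9.5/4096) V
      = -4.75 + 6.18103 = 1.43103 V.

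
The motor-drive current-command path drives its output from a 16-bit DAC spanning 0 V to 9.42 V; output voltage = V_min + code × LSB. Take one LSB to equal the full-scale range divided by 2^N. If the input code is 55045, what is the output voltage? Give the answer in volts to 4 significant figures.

7.912 V

Span = 9.42 V. LSB = 9.42 V / 2^16.
Output = V_min + (55045/65536) × range = 0 + 0.839920 × 9.42 V
      = 0 + 7.91205 = 7.91205 V.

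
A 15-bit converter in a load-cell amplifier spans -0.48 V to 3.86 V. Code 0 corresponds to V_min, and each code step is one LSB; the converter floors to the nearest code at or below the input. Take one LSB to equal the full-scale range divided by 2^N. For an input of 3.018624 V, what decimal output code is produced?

26415

Full-scale range = 3.86 V − (-0.48 V) = 4.34 V. LSB = 4.34 V / 2^15 ≈ 132.4 µV.
(V_in − V_min) × 2^15/range = (3.018624 − (-0.48)) × 32768/4.34 = 26415.417.
Floor → code = 26415.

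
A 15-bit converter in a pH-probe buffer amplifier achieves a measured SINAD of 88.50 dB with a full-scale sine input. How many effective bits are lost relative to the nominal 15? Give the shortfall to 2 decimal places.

N_eff = (88.50 − 1.76)/6.02 = 14.4086 bits.
15 − 14.4086 = 0.59 bits below nominal.

0.59 bits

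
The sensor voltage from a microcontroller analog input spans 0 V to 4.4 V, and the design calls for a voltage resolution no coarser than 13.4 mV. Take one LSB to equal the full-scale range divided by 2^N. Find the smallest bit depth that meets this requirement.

9 bits

V_FS = 4.4 V.
Required number of levels: 4.4/13.4 mV = 328.36; smallest N with 2^N ≥ that is 9.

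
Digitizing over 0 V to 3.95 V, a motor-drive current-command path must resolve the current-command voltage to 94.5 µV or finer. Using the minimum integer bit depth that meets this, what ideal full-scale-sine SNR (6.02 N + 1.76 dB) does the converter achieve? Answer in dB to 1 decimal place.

Span = 3.95 V.
Levels needed ≥ 3.95/94.5 µV = 41800. 2^16 = 65536 suffices, so N_min = 16.
SNR = 6.02 × 16 + 1.76 = 98.08 dB.

98.1 dB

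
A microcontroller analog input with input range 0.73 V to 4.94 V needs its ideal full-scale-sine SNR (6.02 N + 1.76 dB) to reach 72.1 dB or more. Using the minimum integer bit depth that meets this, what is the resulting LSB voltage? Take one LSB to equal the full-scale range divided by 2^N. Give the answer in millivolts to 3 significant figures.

1.03 mV

Span: 4.94 V − (0.73 V) = 4.21 V.
N ≥ (72.1 − 1.76)/6.02 = 11.684 → N_min = 12.
One LSB is 4.21 V / 4096 = 1.03 mV.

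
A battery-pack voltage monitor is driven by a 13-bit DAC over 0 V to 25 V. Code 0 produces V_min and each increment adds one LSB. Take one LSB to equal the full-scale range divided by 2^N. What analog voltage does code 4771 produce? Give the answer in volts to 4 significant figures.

14.56 V

V_FS = 25 V. LSB = 25 V / 2^13.
V_out = V_min + code × LSB = 0 V + 4771 × 25 V / 8192
      = 0 + 14.5599 = 14.5599 V.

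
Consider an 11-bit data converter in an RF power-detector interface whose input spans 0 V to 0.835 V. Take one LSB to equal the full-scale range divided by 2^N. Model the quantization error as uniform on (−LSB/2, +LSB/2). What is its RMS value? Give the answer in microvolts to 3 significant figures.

V_FS = 0.835 V.
LSB = 0.835 V ÷ 2^11 = 0.835/2048 V = 407.71 µV.
For a uniform distribution on [−LSB/2, +LSB/2], V_rms = LSB/√12 = 407.71 µV/3.4641 = 118 µV.

118 µV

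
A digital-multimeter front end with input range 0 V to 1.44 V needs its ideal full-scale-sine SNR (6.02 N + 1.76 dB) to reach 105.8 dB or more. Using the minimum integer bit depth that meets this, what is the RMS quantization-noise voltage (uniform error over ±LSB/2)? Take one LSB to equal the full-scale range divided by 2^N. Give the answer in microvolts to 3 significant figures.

1.59 µV

Full-scale range = 1.44 V.
Solving 6.02 N ≥ 105.8 − 1.76: N ≥ 17.282. Round up → N = 18.
LSB = 1.44 V / 2^18 = 5.4932 µV.
σ_q = LSB/√12 = 5.4932 µV/3.4641 = 1.59 µV.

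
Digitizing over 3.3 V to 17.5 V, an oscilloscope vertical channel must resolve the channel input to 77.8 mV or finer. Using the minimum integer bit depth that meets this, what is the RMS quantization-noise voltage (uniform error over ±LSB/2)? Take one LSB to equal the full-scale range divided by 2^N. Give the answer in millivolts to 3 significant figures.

16.0 mV

Range = 17.5 − (3.3) = 14.2 V.
Levels needed ≥ 14.2/77.8 mV = 182.5. 2^8 = 256 suffices, so N_min = 8.
One LSB is 14.2 V / 256 = 55.469 mV.
RMS noise = LSB/√12 = 16.0 mV.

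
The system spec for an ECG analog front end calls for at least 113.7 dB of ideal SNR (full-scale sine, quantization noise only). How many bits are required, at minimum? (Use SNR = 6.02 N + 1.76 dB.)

Required N = ⌈(113.7 − 1.76)/6.02⌉ = ⌈18.595⌉ = 19.

19 bits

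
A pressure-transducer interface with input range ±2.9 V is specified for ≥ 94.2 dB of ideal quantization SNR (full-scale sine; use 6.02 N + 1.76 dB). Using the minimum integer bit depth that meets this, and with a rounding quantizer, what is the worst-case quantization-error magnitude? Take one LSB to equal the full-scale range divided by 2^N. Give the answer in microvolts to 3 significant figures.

Range = 2.9 − (-2.9) = 5.8 V.
6.02 N + 1.76 ≥ 94.2 gives N ≥ 15.355, so the minimum integer is 16.
One LSB is 5.8 V / 65536 = 88.501 µV.
Half an LSB is 44.3 µV.

44.3 µV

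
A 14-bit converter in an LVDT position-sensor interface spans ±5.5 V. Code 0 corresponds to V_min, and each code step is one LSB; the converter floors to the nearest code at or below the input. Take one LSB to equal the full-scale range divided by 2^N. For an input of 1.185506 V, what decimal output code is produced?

9957

Full-scale range = 5.5 V − (-5.5 V) = 11 V. LSB = 11 V / 2^14 ≈ 0.6714 mV.
V_in − V_min = 1.185506 − (-5.5) = 6.685506 V.
Divide by LSB: 6.685506 × 16384/11 = 9957.7573.
Truncating gives code 9957.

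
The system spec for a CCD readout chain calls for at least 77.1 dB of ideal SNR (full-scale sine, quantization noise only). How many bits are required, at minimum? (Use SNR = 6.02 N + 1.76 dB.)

N ≥ (77.1 − 1.76)/6.02 = 12.515 → N_min = 13.

13 bits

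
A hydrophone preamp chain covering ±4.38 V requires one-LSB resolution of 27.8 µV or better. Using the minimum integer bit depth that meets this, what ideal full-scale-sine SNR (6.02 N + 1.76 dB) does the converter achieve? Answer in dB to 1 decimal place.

Full-scale range = 4.38 V − (-4.38 V) = 8.76 V.
8.76 V / 27.8 µV = 315100. Since 2^18 = 262144 and 2^19 = 524288, N = 19.
Ideal SNR at N = 19: 6.02·19 + 1.76 = 116.1 dB.

116.1 dB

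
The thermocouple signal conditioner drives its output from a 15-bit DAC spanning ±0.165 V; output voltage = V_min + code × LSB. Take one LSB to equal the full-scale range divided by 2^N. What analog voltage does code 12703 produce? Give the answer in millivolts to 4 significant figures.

-37.07 mV

Span: 0.165 V − (-0.165 V) = 0.33 V. LSB = 0.33 V / 2^15.
Output = V_min + (12703/32768) × range = -0.165 + 0.387665 × 0.33 V
      = -0.165 V + 0.127929 V = -0.0370706 V.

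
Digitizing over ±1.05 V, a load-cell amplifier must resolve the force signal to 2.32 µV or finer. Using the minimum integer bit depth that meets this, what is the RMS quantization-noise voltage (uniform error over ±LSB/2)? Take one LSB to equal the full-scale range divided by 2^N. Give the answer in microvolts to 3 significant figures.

0.578 µV

Range = 1.05 − (-1.05) = 2.1 V.
Need 2^N ≥ 2.1 V / 2.32 µV = 905200 → N_min = 20.
LSB = 2.1 V / 2^20 = 2.0027 µV.
V_rms = LSB/√12 = 0.578 µV.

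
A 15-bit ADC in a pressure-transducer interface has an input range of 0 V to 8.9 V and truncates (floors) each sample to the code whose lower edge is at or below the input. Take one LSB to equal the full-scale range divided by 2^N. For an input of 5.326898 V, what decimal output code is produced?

19612

Span = 8.9 V. LSB = 8.9 V / 2^15 ≈ 271.6 µV.
code = ⌊(V_in − V_min)/LSB⌋ = ⌊(V_in − V_min) × 2^15 / range⌋
     = ⌊(5.326898 − (0)) × 32768 / 8.9⌋ = ⌊5.326898 × 32768/8.9⌋
     = ⌊19612.561⌋ = 19612.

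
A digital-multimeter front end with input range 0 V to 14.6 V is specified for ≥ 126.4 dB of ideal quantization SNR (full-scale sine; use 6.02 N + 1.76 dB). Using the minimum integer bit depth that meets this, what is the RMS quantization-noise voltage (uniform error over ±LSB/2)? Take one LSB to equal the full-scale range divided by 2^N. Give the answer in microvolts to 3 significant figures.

2.01 µV

Range is 14.6 V.
N ≥ (126.4 − 1.76)/6.02 = 20.704 → N_min = 21.
LSB = 14.6 V / 2^21 = 6.9618 µV.
V_rms = LSB/√12 = 2.01 µV.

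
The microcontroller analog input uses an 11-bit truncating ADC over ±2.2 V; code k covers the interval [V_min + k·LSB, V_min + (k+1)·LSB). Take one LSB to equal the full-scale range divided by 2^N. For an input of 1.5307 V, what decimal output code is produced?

1736

Full-scale range = 2.2 V − (-2.2 V) = 4.4 V. LSB = 4.4 V / 2^11 ≈ 2.148 mV.
(V_in − V_min) × 2^11/range = (1.5307 − (-2.2)) × 2048/4.4 = 1736.471.
Floor → code = 1736.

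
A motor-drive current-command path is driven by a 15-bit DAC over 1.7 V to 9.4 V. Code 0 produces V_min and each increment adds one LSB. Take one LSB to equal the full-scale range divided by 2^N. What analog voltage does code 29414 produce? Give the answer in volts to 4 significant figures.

Full-scale range = 9.4 V − (1.7 V) = 7.7 V. LSB = 7.7 V / 2^15.
V_out = V_min + code × LSB = 1.7 V + 29414 × 7.7 V / 32768
      = 1.7 V + 6.91186 V = 8.61186 V.

8.612 V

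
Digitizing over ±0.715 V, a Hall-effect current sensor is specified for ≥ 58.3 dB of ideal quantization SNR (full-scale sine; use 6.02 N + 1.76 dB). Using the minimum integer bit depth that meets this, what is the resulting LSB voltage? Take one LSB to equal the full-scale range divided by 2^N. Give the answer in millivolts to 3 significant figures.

1.40 mV

Range = 0.715 − (-0.715) = 1.43 V.
6.02 N + 1.76 ≥ 58.3 gives N ≥ 9.392, so the minimum integer is 10.
LSB = 1.43 V ÷ 2^10 = 1.43/1024 V = 1.40 mV.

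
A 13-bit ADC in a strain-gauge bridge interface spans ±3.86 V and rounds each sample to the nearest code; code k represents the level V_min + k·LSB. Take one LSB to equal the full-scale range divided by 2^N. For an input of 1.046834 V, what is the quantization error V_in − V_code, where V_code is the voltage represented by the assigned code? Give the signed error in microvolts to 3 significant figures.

−153 µV

Range = 3.86 − (-3.86) = 7.72 V. LSB = 7.72 V / 2^13 ≈ 0.9424 mV.
(V_in − V_min)/LSB = (1.046834 − (-3.86)) × 8192/7.72 = 5206.8373 → nearest code k = 5207.
V_code = -3.86 + (5207/8192) × 7.72 = 1.046987305 V.
e = 1.046834 − (1.046987305) = −153 µV.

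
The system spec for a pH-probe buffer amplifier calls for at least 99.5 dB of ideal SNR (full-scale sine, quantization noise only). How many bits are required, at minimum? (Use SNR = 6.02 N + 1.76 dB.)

Solving 6.02 N ≥ 99.5 − 1.76: N ≥ 16.236. Round up → N = 17.

17 bits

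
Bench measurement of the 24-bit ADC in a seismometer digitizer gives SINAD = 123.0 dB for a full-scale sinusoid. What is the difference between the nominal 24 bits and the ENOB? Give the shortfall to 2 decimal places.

ENOB = (SINAD − 1.76)/6.02 = (123.0 − 1.76)/6.02 = 20.1395 bits.
Lost resolution: 24 − 20.1395 = 3.8605 bits.

3.86 bits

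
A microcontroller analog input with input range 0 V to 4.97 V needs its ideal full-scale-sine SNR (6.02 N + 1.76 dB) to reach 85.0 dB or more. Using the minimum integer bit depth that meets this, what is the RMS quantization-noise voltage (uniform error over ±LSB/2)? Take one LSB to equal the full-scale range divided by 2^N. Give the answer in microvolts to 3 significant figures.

87.6 µV

Full-scale range = 4.97 V.
N ≥ (85.0 − 1.76)/6.02 = 13.827 → N_min = 14.
Step size = 4.97/16384 V = 303.34 µV.
RMS noise = LSB/√12 = 87.6 µV.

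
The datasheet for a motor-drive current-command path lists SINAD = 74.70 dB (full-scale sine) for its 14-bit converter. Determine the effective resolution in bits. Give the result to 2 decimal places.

12.12 bits

Inverting SNR = 6.02 N + 1.76: N_eff = (74.70 − 1.76)/6.02 = 12.1163.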